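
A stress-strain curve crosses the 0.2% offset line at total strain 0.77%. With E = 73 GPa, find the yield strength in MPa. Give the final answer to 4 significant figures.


Offset strain = 0.002
Elastic strain at yield = total_strain - offset = 7.7e-03 - 0.002 = 5.7e-03
sigma_y = E * elastic_strain = 73000 * 5.7e-03
sigma_y = 416.1 MPa


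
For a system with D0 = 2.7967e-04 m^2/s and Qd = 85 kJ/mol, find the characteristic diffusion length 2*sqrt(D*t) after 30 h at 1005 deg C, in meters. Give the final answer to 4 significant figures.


Step 1: D = D0 * exp(-Qd/(R*T))
T = 1278.15 K
D = 2.7967e-04 * exp(-85e3 / (8.314 * 1278.15)) = 9.39276e-08 m^2/s
Step 2: L = 2*sqrt(D*t)
t = 30 h = 108000 s
L = 2*sqrt(9.39276e-08 * 108000) = 0.2014 m


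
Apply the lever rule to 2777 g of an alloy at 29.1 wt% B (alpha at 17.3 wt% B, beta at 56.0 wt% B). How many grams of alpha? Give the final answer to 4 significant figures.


f_alpha = (C_beta - C0) / (C_beta - C_alpha)
f_alpha = (56.0 - 29.1) / (56.0 - 17.3) = 0.69509
m_alpha = f_alpha * m_total = 0.69509 * 2777 = 1930 g


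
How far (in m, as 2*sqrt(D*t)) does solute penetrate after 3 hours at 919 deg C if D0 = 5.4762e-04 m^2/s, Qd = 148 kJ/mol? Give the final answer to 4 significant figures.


Step 1: D = D0 * exp(-Qd/(R*T))
T = 1192.15 K
D = 5.4762e-04 * exp(-148e3 / (8.314 * 1192.15)) = 1.79288e-10 m^2/s
Step 2: L = 2*sqrt(D*t)
t = 3 h = 10800 s
L = 2*sqrt(1.79288e-10 * 10800) = 2.783e-03 m


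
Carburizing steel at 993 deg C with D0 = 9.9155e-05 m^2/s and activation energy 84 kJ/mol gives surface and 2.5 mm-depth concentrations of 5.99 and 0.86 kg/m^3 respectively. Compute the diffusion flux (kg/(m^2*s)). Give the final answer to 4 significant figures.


Step 1: D = D0 * exp(-Qd/(R*T))
T = 993 + 273.15 = 1266.15 K
D = 9.9155e-05 * exp(-84e3 / (8.314 * 1266.15)) = 3.39465e-08 m^2/s
Step 2: J = D * (C1 - C2) / dx
J = 3.39465e-08 * (5.99 - 0.86) / 2.5e-03
J = 6.966e-05 kg/(m^2*s)


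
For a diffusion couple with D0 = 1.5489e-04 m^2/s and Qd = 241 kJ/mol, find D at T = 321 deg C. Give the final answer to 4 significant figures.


D = D0 * exp(-Qd / (R*T))
T = 594.15 K
D = 1.5489e-04 * exp(-241e3 / (8.314 * 594.15))
D = 1.004e-25 m^2/s


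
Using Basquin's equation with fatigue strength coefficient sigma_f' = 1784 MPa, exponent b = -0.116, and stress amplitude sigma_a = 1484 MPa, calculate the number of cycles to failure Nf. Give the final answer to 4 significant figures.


sigma_a = sigma_f' * (2*Nf)^b
2*Nf = (sigma_a / sigma_f')^(1/b)
2*Nf = (1484 / 1784)^(1/-0.116)
2*Nf = 4.89011
Nf = 2.445 cycles


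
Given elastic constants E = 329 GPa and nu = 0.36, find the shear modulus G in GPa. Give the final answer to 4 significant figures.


G = E / (2*(1+nu))
G = 329 / (2*(1+0.36))
G = 121 GPa


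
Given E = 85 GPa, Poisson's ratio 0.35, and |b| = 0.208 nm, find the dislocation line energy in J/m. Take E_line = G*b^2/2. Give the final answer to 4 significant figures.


Step 1: G = E / (2*(1+nu))
G = 85 / (2*(1+0.35)) = 31.4815 GPa = 3.14815e+10 Pa
Step 2: E_line = G*b^2/2
b = 0.208 nm = 2.08e-10 m
E_line = 0.5 * 3.14815e+10 * (2.08e-10)^2 = 6.81e-10 J/m


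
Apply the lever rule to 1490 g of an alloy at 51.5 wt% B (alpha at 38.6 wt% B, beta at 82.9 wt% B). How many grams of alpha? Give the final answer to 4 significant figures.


f_alpha = (C_beta - C0) / (C_beta - C_alpha)
f_alpha = (82.9 - 51.5) / (82.9 - 38.6) = 0.708804
m_alpha = f_alpha * m_total = 0.708804 * 1490 = 1056 g


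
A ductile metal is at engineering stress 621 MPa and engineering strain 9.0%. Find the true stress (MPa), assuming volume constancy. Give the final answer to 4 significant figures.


sigma_true = sigma_eng * (1 + epsilon_eng)
sigma_true = 621 * (1 + 0.09)
sigma_true = 676.9 MPa


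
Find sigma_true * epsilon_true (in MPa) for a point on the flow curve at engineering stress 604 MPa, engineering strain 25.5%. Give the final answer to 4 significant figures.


sigma_true = sigma_eng * (1 + epsilon_eng)
sigma_true = 604 * (1 + 0.255) = 758.02 MPa
epsilon_true = ln(1 + epsilon_eng)
epsilon_true = ln(1 + 0.255) = 0.227136
sigma_true * epsilon_true = 758.02 * 0.227136 = 172.2 MPa


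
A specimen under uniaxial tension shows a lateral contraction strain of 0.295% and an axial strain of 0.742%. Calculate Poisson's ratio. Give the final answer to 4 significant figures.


nu = -epsilon_lat / epsilon_axial
Lateral strain is contraction (negative), so using magnitudes:
nu = 0.295 / 0.742
nu = 0.3976


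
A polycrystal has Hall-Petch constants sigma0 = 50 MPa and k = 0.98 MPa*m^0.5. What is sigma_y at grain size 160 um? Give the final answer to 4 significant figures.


sigma_y = sigma0 + k / sqrt(d)
d = 160 um = 1.6e-04 m
sigma_y = 50 + 0.98 / sqrt(1.6e-04)
sigma_y = 127.5 MPa


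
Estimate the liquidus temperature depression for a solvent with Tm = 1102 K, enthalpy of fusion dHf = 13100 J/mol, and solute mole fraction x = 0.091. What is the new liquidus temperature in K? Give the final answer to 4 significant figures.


dT = R*Tm^2*x / dHf
dT = 8.314 * 1102^2 * 0.091 / 13100
dT = 70.1364 K
T_new = 1102 - 70.1364 = 1032 K


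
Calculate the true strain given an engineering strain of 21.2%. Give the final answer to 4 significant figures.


epsilon_true = ln(1 + epsilon_eng)
epsilon_true = ln(1 + 0.212)
epsilon_true = 0.1923


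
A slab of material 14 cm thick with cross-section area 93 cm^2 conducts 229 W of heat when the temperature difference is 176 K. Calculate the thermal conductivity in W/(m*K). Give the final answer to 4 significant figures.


k = Q*L / (A*dT)
L = 0.14 m, A = 9.3e-03 m^2
k = 229 * 0.14 / (9.3e-03 * 176)
k = 19.59 W/(m*K)


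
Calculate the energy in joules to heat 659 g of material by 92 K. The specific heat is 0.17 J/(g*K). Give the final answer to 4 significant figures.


Q = m * cp * dT
Q = 659 * 0.17 * 92
Q = 10310 J


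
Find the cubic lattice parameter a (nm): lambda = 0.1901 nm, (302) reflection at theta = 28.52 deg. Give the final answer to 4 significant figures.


d = lambda / (2*sin(theta))
d = 0.1901 / (2*sin(28.52 deg))
d = 0.199072 nm
a = d * sqrt(h^2+k^2+l^2) = 0.199072 * sqrt(13)
a = 0.7178 nm


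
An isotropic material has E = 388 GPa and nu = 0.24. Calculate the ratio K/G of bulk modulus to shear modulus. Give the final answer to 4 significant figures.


G = E / (2*(1+nu))
G = 388 / (2*(1+0.24)) = 156.452 GPa
K = E / (3*(1-2*nu))
K = 388 / (3*(1-2*0.24)) = 248.718 GPa
K/G = 248.718 / 156.452 = 1.59


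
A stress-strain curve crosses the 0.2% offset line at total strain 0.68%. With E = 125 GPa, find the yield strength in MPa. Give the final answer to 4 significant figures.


Offset strain = 0.002
Elastic strain at yield = total_strain - offset = 6.8e-03 - 0.002 = 4.8e-03
sigma_y = E * elastic_strain = 125000 * 4.8e-03
sigma_y = 600 MPa


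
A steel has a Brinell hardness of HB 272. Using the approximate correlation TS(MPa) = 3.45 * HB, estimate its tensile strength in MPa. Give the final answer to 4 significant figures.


TS (MPa) = 3.45 * HB
TS = 3.45 * 272
TS = 938.4 MPa


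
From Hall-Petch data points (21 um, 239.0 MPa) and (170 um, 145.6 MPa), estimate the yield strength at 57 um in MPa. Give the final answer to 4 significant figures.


sigma_y = sigma0 + k / sqrt(d)
1/sqrt(d1) = 1/sqrt(2.1e-05) = 218.218;  1/sqrt(d2) = 76.6965
k = (sigma1 - sigma2) / (1/sqrt(d1) - 1/sqrt(d2)) = (239.0 - 145.6) / (218.218 - 76.6965) = 0.659971 MPa*m^0.5
sigma0 = sigma1 - k/sqrt(d1) = 239.0 - 0.659971*218.218 = 94.9825 MPa
sigma_y(d3) = 94.9825 + 0.659971 / sqrt(5.7e-05) = 182.4 MPa


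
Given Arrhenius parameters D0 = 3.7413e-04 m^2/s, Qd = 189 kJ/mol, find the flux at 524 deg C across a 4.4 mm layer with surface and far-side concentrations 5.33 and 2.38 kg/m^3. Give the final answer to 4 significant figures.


Step 1: D = D0 * exp(-Qd/(R*T))
T = 524 + 273.15 = 797.15 K
D = 3.7413e-04 * exp(-189e3 / (8.314 * 797.15)) = 1.54178e-16 m^2/s
Step 2: J = D * (C1 - C2) / dx
J = 1.54178e-16 * (5.33 - 2.38) / 4.4e-03
J = 1.034e-13 kg/(m^2*s)


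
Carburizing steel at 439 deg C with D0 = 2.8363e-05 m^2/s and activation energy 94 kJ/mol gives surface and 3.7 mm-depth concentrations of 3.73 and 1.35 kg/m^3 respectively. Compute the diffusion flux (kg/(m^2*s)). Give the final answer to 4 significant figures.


Step 1: D = D0 * exp(-Qd/(R*T))
T = 439 + 273.15 = 712.15 K
D = 2.8363e-05 * exp(-94e3 / (8.314 * 712.15)) = 3.61251e-12 m^2/s
Step 2: J = D * (C1 - C2) / dx
J = 3.61251e-12 * (3.73 - 1.35) / 3.7e-03
J = 2.324e-09 kg/(m^2*s)


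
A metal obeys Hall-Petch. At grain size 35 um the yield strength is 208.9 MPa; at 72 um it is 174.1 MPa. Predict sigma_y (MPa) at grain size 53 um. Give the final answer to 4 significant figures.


sigma_y = sigma0 + k / sqrt(d)
1/sqrt(d1) = 1/sqrt(3.5e-05) = 169.031;  1/sqrt(d2) = 117.851
k = (sigma1 - sigma2) / (1/sqrt(d1) - 1/sqrt(d2)) = (208.9 - 174.1) / (169.031 - 117.851) = 0.679957 MPa*m^0.5
sigma0 = sigma1 - k/sqrt(d1) = 208.9 - 0.679957*169.031 = 93.9663 MPa
sigma_y(d3) = 93.9663 + 0.679957 / sqrt(5.3e-05) = 187.4 MPa


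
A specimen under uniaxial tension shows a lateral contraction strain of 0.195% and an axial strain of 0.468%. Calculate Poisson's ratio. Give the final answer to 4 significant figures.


nu = -epsilon_lat / epsilon_axial
Lateral strain is contraction (negative), so using magnitudes:
nu = 0.195 / 0.468
nu = 0.4167


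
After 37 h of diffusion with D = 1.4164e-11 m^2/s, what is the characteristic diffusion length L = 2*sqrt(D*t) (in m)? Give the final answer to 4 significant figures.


t = 37 hr = 133200 s
Diffusion length = 2*sqrt(D*t)
= 2*sqrt(1.4164e-11 * 133200)
= 2.747e-03 m


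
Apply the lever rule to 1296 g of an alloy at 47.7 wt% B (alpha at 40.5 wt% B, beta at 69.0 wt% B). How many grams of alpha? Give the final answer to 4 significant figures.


f_alpha = (C_beta - C0) / (C_beta - C_alpha)
f_alpha = (69.0 - 47.7) / (69.0 - 40.5) = 0.747368
m_alpha = f_alpha * m_total = 0.747368 * 1296 = 968.6 g


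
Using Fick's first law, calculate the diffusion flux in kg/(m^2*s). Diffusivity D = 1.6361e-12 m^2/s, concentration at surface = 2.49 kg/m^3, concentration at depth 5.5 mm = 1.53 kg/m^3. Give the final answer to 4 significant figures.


J = -D * (dC/dx) = D * (C1 - C2) / dx
J = 1.6361e-12 * (2.49 - 1.53) / 5.5e-03
J = 2.856e-10 kg/(m^2*s)


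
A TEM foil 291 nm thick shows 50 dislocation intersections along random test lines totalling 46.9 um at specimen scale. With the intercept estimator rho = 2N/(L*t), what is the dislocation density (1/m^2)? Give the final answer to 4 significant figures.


rho = 2N / (L * t)
L = 46.9 um = 4.69e-05 m, t = 291 nm = 2.91e-07 m
rho = 2 * 50 / (4.69e-05 * 2.91e-07)
rho = 7.327e+12 1/m^2


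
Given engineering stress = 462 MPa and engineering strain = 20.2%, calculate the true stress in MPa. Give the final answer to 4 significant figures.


sigma_true = sigma_eng * (1 + epsilon_eng)
sigma_true = 462 * (1 + 0.202)
sigma_true = 555.3 MPa


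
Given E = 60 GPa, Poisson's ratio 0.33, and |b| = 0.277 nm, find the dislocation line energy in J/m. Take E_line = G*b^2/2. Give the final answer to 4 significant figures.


Step 1: G = E / (2*(1+nu))
G = 60 / (2*(1+0.33)) = 22.5564 GPa = 2.25564e+10 Pa
Step 2: E_line = G*b^2/2
b = 0.277 nm = 2.77e-10 m
E_line = 0.5 * 2.25564e+10 * (2.77e-10)^2 = 8.654e-10 J/m


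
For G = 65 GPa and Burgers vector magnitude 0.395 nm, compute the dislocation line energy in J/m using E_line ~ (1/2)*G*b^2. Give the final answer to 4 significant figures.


E = G*b^2/2
b = 0.395 nm = 3.95e-10 m
G = 65 GPa = 6.5e+10 Pa
E = 0.5 * 6.5e+10 * (3.95e-10)^2
E = 5.071e-09 J/m


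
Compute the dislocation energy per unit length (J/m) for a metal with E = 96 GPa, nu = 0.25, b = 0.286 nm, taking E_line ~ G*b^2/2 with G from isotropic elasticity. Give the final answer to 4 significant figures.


Step 1: G = E / (2*(1+nu))
G = 96 / (2*(1+0.25)) = 38.4 GPa = 3.84e+10 Pa
Step 2: E_line = G*b^2/2
b = 0.286 nm = 2.86e-10 m
E_line = 0.5 * 3.84e+10 * (2.86e-10)^2 = 1.57e-09 J/m


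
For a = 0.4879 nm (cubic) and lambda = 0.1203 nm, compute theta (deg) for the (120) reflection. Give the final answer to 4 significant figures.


d = a / sqrt(h^2+k^2+l^2)
d = 0.4879 / sqrt(5) = 0.218196 nm
lambda = 2*d*sin(theta)  =>  sin(theta) = lambda / (2*d)
sin(theta) = 0.1203 / (2 * 0.218196) = 0.27567
theta = 16 deg


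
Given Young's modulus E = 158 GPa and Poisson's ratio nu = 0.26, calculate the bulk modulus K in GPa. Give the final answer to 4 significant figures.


K = E / (3*(1-2*nu))
K = 158 / (3*(1-2*0.26))
K = 109.7 GPa


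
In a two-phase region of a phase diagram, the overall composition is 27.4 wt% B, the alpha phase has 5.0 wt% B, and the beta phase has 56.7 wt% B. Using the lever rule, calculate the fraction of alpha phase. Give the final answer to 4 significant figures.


f_alpha = (C_beta - C0) / (C_beta - C_alpha)
f_alpha = (56.7 - 27.4) / (56.7 - 5.0)
f_alpha = 0.5667


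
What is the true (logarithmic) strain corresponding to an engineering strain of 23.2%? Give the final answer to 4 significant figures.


epsilon_true = ln(1 + epsilon_eng)
epsilon_true = ln(1 + 0.232)
epsilon_true = 0.2086


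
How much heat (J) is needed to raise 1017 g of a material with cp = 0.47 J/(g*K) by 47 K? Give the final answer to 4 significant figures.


Q = m * cp * dT
Q = 1017 * 0.47 * 47
Q = 22470 J


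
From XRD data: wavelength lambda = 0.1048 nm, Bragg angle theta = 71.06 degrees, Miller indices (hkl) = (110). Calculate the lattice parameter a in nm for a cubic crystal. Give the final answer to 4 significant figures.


d = lambda / (2*sin(theta))
d = 0.1048 / (2*sin(71.06 deg))
d = 0.0553994 nm
a = d * sqrt(h^2+k^2+l^2) = 0.0553994 * sqrt(2)
a = 0.07835 nm


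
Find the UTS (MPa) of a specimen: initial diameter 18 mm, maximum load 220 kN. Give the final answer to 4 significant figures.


A0 = pi*(d/2)^2 = pi*(18/2)^2 = 254.469 mm^2
UTS = F_max / A0 = 220*1000 / 254.469
UTS = 864.5 MPa


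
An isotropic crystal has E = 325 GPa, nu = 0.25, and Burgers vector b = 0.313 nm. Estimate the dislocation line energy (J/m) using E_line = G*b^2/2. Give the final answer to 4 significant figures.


Step 1: G = E / (2*(1+nu))
G = 325 / (2*(1+0.25)) = 130 GPa = 1.3e+11 Pa
Step 2: E_line = G*b^2/2
b = 0.313 nm = 3.13e-10 m
E_line = 0.5 * 1.3e+11 * (3.13e-10)^2 = 6.368e-09 J/m


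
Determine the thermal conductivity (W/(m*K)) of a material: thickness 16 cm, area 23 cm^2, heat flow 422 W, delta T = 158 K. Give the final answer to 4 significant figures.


k = Q*L / (A*dT)
L = 0.16 m, A = 2.3e-03 m^2
k = 422 * 0.16 / (2.3e-03 * 158)
k = 185.8 W/(m*K)


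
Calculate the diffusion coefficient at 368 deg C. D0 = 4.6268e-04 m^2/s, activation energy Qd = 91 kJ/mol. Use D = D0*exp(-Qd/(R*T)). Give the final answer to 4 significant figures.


D = D0 * exp(-Qd / (R*T))
T = 641.15 K
D = 4.6268e-04 * exp(-91e3 / (8.314 * 641.15))
D = 1.783e-11 m^2/s


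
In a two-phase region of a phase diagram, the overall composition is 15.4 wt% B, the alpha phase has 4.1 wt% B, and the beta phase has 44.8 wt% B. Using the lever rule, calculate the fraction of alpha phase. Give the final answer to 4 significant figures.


f_alpha = (C_beta - C0) / (C_beta - C_alpha)
f_alpha = (44.8 - 15.4) / (44.8 - 4.1)
f_alpha = 0.7224


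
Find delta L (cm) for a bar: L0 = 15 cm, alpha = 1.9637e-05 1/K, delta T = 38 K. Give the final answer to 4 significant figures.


dL = L0 * alpha * dT
dL = 15 * 1.9637e-05 * 38
dL = 0.01119 cm


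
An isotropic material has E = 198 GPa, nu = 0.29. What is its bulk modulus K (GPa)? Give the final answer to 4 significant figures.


K = E / (3*(1-2*nu))
K = 198 / (3*(1-2*0.29))
K = 157.1 GPa


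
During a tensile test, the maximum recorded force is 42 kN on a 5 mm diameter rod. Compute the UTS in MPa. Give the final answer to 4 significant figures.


A0 = pi*(d/2)^2 = pi*(5/2)^2 = 19.635 mm^2
UTS = F_max / A0 = 42*1000 / 19.635
UTS = 2139 MPa


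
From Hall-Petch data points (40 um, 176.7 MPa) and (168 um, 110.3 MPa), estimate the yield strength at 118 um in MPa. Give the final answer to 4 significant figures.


sigma_y = sigma0 + k / sqrt(d)
1/sqrt(d1) = 1/sqrt(4e-05) = 158.114;  1/sqrt(d2) = 77.1517
k = (sigma1 - sigma2) / (1/sqrt(d1) - 1/sqrt(d2)) = (176.7 - 110.3) / (158.114 - 77.1517) = 0.820136 MPa*m^0.5
sigma0 = sigma1 - k/sqrt(d1) = 176.7 - 0.820136*158.114 = 47.0252 MPa
sigma_y(d3) = 47.0252 + 0.820136 / sqrt(1.18e-04) = 122.5 MPa


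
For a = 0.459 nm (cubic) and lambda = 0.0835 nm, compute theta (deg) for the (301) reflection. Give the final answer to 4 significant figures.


d = a / sqrt(h^2+k^2+l^2)
d = 0.459 / sqrt(10) = 0.145149 nm
lambda = 2*d*sin(theta)  =>  sin(theta) = lambda / (2*d)
sin(theta) = 0.0835 / (2 * 0.145149) = 0.287636
theta = 16.72 deg


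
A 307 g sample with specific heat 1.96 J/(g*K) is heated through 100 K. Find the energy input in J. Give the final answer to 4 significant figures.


Q = m * cp * dT
Q = 307 * 1.96 * 100
Q = 60170 J


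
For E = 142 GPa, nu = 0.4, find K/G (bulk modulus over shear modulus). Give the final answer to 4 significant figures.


G = E / (2*(1+nu))
G = 142 / (2*(1+0.4)) = 50.7143 GPa
K = E / (3*(1-2*nu))
K = 142 / (3*(1-2*0.4)) = 236.667 GPa
K/G = 236.667 / 50.7143 = 4.667


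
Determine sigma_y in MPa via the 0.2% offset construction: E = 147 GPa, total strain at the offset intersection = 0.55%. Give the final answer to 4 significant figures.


Offset strain = 0.002
Elastic strain at yield = total_strain - offset = 5.5e-03 - 0.002 = 3.5e-03
sigma_y = E * elastic_strain = 147000 * 3.5e-03
sigma_y = 514.5 MPa


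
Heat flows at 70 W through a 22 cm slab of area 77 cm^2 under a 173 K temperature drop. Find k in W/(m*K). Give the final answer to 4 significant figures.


k = Q*L / (A*dT)
L = 0.22 m, A = 7.7e-03 m^2
k = 70 * 0.22 / (7.7e-03 * 173)
k = 11.56 W/(m*K)


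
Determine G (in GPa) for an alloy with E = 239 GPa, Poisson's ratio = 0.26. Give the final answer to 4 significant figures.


G = E / (2*(1+nu))
G = 239 / (2*(1+0.26))
G = 94.84 GPa


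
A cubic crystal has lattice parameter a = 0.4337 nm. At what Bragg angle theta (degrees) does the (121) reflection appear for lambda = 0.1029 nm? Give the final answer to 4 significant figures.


d = a / sqrt(h^2+k^2+l^2)
d = 0.4337 / sqrt(6) = 0.177057 nm
lambda = 2*d*sin(theta)  =>  sin(theta) = lambda / (2*d)
sin(theta) = 0.1029 / (2 * 0.177057) = 0.290584
theta = 16.89 deg


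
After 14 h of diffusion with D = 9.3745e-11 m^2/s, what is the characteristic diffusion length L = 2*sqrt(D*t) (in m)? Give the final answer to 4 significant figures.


t = 14 hr = 50400 s
Diffusion length = 2*sqrt(D*t)
= 2*sqrt(9.3745e-11 * 50400)
= 4.347e-03 m


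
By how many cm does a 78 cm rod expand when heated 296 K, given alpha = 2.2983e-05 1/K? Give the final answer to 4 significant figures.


dL = L0 * alpha * dT
dL = 78 * 2.2983e-05 * 296
dL = 0.5306 cm


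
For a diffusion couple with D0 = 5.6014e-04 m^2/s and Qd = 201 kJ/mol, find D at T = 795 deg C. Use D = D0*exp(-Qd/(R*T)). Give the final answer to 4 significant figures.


D = D0 * exp(-Qd / (R*T))
T = 1068.15 K
D = 5.6014e-04 * exp(-201e3 / (8.314 * 1068.15))
D = 8.292e-14 m^2/s


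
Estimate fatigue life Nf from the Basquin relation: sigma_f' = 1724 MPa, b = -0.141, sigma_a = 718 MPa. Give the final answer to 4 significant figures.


sigma_a = sigma_f' * (2*Nf)^b
2*Nf = (sigma_a / sigma_f')^(1/b)
2*Nf = (718 / 1724)^(1/-0.141)
2*Nf = 498.842
Nf = 249.4 cycles


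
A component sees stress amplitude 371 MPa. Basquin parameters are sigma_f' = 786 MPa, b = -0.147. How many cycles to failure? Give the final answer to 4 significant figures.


sigma_a = sigma_f' * (2*Nf)^b
2*Nf = (sigma_a / sigma_f')^(1/b)
2*Nf = (371 / 786)^(1/-0.147)
2*Nf = 165.203
Nf = 82.6 cycles


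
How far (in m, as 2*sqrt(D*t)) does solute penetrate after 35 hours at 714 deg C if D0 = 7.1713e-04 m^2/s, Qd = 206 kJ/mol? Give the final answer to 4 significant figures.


Step 1: D = D0 * exp(-Qd/(R*T))
T = 987.15 K
D = 7.1713e-04 * exp(-206e3 / (8.314 * 987.15)) = 9.01152e-15 m^2/s
Step 2: L = 2*sqrt(D*t)
t = 35 h = 126000 s
L = 2*sqrt(9.01152e-15 * 126000) = 6.739e-05 m


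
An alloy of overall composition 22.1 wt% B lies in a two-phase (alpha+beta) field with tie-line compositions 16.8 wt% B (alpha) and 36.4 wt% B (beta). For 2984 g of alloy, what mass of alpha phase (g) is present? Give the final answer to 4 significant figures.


f_alpha = (C_beta - C0) / (C_beta - C_alpha)
f_alpha = (36.4 - 22.1) / (36.4 - 16.8) = 0.729592
m_alpha = f_alpha * m_total = 0.729592 * 2984 = 2177 g


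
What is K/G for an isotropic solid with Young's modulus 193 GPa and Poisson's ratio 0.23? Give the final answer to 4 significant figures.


G = E / (2*(1+nu))
G = 193 / (2*(1+0.23)) = 78.4553 GPa
K = E / (3*(1-2*nu))
K = 193 / (3*(1-2*0.23)) = 119.136 GPa
K/G = 119.136 / 78.4553 = 1.519


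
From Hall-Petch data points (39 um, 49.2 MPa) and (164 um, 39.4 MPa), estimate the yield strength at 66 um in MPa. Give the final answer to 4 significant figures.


sigma_y = sigma0 + k / sqrt(d)
1/sqrt(d1) = 1/sqrt(3.9e-05) = 160.128;  1/sqrt(d2) = 78.0869
k = (sigma1 - sigma2) / (1/sqrt(d1) - 1/sqrt(d2)) = (49.2 - 39.4) / (160.128 - 78.0869) = 0.119452 MPa*m^0.5
sigma0 = sigma1 - k/sqrt(d1) = 49.2 - 0.119452*160.128 = 30.0724 MPa
sigma_y(d3) = 30.0724 + 0.119452 / sqrt(6.6e-05) = 44.78 MPa


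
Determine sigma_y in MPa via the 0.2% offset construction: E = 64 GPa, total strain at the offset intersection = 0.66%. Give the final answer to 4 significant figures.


Offset strain = 0.002
Elastic strain at yield = total_strain - offset = 6.6e-03 - 0.002 = 4.6e-03
sigma_y = E * elastic_strain = 64000 * 4.6e-03
sigma_y = 294.4 MPa


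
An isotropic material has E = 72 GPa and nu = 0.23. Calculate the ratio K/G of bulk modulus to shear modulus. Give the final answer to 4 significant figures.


G = E / (2*(1+nu))
G = 72 / (2*(1+0.23)) = 29.2683 GPa
K = E / (3*(1-2*nu))
K = 72 / (3*(1-2*0.23)) = 44.4444 GPa
K/G = 44.4444 / 29.2683 = 1.519


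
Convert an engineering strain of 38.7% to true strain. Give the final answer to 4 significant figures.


epsilon_true = ln(1 + epsilon_eng)
epsilon_true = ln(1 + 0.387)
epsilon_true = 0.3271


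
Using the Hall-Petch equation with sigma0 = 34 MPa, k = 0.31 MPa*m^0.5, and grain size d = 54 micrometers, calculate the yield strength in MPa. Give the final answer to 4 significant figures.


sigma_y = sigma0 + k / sqrt(d)
d = 54 um = 5.4e-05 m
sigma_y = 34 + 0.31 / sqrt(5.4e-05)
sigma_y = 76.19 MPa


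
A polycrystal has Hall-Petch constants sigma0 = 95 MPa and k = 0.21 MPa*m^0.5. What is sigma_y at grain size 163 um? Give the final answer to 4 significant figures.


sigma_y = sigma0 + k / sqrt(d)
d = 163 um = 1.63e-04 m
sigma_y = 95 + 0.21 / sqrt(1.63e-04)
sigma_y = 111.4 MPa


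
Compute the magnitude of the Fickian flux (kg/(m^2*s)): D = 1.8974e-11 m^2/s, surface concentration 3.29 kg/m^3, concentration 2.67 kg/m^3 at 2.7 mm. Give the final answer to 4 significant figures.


J = -D * (dC/dx) = D * (C1 - C2) / dx
J = 1.8974e-11 * (3.29 - 2.67) / 2.7e-03
J = 4.357e-09 kg/(m^2*s)


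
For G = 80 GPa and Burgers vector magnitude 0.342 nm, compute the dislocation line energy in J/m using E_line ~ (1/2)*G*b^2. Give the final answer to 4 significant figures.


E = G*b^2/2
b = 0.342 nm = 3.42e-10 m
G = 80 GPa = 8e+10 Pa
E = 0.5 * 8e+10 * (3.42e-10)^2
E = 4.679e-09 J/m


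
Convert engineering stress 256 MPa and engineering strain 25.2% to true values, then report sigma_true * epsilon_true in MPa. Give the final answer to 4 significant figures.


sigma_true = sigma_eng * (1 + epsilon_eng)
sigma_true = 256 * (1 + 0.252) = 320.512 MPa
epsilon_true = ln(1 + epsilon_eng)
epsilon_true = ln(1 + 0.252) = 0.224742
sigma_true * epsilon_true = 320.512 * 0.224742 = 72.03 MPa


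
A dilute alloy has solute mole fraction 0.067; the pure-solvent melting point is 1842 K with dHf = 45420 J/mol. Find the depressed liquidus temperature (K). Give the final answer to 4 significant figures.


dT = R*Tm^2*x / dHf
dT = 8.314 * 1842^2 * 0.067 / 45420
dT = 41.6118 K
T_new = 1842 - 41.6118 = 1800 K


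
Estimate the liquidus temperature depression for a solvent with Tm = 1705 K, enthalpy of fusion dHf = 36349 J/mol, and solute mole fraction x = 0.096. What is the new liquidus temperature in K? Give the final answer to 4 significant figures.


dT = R*Tm^2*x / dHf
dT = 8.314 * 1705^2 * 0.096 / 36349
dT = 63.8319 K
T_new = 1705 - 63.8319 = 1641 K


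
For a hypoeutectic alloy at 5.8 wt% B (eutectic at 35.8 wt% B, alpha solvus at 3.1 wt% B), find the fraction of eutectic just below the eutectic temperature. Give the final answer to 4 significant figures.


f_primary = (C_e - C0) / (C_e - C_alpha_max)
f_primary = (35.8 - 5.8) / (35.8 - 3.1)
f_primary = 0.917431
f_eutectic = 1 - 0.917431 = 0.08257


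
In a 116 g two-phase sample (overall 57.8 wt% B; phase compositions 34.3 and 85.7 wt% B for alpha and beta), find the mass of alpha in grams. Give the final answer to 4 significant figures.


f_alpha = (C_beta - C0) / (C_beta - C_alpha)
f_alpha = (85.7 - 57.8) / (85.7 - 34.3) = 0.542802
m_alpha = f_alpha * m_total = 0.542802 * 116 = 62.96 g


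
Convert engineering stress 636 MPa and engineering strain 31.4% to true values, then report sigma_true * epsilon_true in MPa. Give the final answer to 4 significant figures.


sigma_true = sigma_eng * (1 + epsilon_eng)
sigma_true = 636 * (1 + 0.314) = 835.704 MPa
epsilon_true = ln(1 + epsilon_eng)
epsilon_true = ln(1 + 0.314) = 0.273076
sigma_true * epsilon_true = 835.704 * 0.273076 = 228.2 MPa


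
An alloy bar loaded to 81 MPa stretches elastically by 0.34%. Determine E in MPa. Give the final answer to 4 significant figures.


E = sigma / epsilon
epsilon = 0.34% = 3.4e-03
E = 81 / 3.4e-03
E = 23820 MPa


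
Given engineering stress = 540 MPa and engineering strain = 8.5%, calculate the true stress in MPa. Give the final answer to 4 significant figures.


sigma_true = sigma_eng * (1 + epsilon_eng)
sigma_true = 540 * (1 + 0.085)
sigma_true = 585.9 MPa


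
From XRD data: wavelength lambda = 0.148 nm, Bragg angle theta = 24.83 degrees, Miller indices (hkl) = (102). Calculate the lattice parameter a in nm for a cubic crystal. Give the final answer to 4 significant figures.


d = lambda / (2*sin(theta))
d = 0.148 / (2*sin(24.83 deg))
d = 0.176221 nm
a = d * sqrt(h^2+k^2+l^2) = 0.176221 * sqrt(5)
a = 0.394 nm


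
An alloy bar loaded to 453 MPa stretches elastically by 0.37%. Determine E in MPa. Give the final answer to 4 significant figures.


E = sigma / epsilon
epsilon = 0.37% = 3.7e-03
E = 453 / 3.7e-03
E = 122400 MPa


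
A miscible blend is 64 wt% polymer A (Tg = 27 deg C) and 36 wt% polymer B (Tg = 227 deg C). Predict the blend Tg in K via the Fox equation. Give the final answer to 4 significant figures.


1/Tg = w1/Tg1 + w2/Tg2 (in Kelvin)
Tg1 = 300.15 K, Tg2 = 500.15 K
1/Tg = 0.64/300.15 + 0.36/500.15
Tg = 350.6 K


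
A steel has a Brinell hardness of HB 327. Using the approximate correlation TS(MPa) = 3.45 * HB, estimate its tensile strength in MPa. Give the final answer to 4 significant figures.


TS (MPa) = 3.45 * HB
TS = 3.45 * 327
TS = 1128 MPa


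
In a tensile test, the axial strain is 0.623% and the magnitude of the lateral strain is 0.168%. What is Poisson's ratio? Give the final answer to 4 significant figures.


nu = -epsilon_lat / epsilon_axial
Lateral strain is contraction (negative), so using magnitudes:
nu = 0.168 / 0.623
nu = 0.2697


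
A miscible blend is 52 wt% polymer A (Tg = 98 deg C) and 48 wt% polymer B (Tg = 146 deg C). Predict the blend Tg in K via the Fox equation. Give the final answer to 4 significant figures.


1/Tg = w1/Tg1 + w2/Tg2 (in Kelvin)
Tg1 = 371.15 K, Tg2 = 419.15 K
1/Tg = 0.52/371.15 + 0.48/419.15
Tg = 392.7 K


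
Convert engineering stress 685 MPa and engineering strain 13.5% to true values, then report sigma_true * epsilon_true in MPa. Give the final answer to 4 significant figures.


sigma_true = sigma_eng * (1 + epsilon_eng)
sigma_true = 685 * (1 + 0.135) = 777.475 MPa
epsilon_true = ln(1 + epsilon_eng)
epsilon_true = ln(1 + 0.135) = 0.126633
sigma_true * epsilon_true = 777.475 * 0.126633 = 98.45 MPa


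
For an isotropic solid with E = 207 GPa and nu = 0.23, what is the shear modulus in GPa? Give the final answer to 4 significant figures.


G = E / (2*(1+nu))
G = 207 / (2*(1+0.23))
G = 84.15 GPa


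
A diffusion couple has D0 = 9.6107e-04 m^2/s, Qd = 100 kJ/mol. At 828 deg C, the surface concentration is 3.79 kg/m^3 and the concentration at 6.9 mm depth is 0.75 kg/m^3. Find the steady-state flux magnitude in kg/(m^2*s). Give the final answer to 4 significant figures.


Step 1: D = D0 * exp(-Qd/(R*T))
T = 828 + 273.15 = 1101.15 K
D = 9.6107e-04 * exp(-100e3 / (8.314 * 1101.15)) = 1.73356e-08 m^2/s
Step 2: J = D * (C1 - C2) / dx
J = 1.73356e-08 * (3.79 - 0.75) / 6.9e-03
J = 7.638e-06 kg/(m^2*s)


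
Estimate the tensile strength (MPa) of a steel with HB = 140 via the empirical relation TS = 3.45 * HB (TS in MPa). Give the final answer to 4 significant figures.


TS (MPa) = 3.45 * HB
TS = 3.45 * 140
TS = 483 MPa


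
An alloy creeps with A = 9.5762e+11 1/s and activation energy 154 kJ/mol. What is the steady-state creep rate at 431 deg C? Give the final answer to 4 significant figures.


rate = A * exp(-Q / (R*T))
T = 431 + 273.15 = 704.15 K
rate = 9.5762e+11 * exp(-154e3 / (8.314 * 704.15))
rate = 3.605 1/s


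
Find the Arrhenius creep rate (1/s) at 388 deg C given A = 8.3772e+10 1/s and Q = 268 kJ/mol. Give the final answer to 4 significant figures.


rate = A * exp(-Q / (R*T))
T = 388 + 273.15 = 661.15 K
rate = 8.3772e+10 * exp(-268e3 / (8.314 * 661.15))
rate = 5.608e-11 1/s


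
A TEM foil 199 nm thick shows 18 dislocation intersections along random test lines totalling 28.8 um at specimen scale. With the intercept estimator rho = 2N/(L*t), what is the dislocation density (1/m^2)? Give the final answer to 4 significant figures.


rho = 2N / (L * t)
L = 28.8 um = 2.88e-05 m, t = 199 nm = 1.99e-07 m
rho = 2 * 18 / (2.88e-05 * 1.99e-07)
rho = 6.281e+12 1/m^2


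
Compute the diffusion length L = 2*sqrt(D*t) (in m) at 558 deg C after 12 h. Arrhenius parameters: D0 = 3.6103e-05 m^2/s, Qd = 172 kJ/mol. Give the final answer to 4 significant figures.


Step 1: D = D0 * exp(-Qd/(R*T))
T = 831.15 K
D = 3.6103e-05 * exp(-172e3 / (8.314 * 831.15)) = 5.59245e-16 m^2/s
Step 2: L = 2*sqrt(D*t)
t = 12 h = 43200 s
L = 2*sqrt(5.59245e-16 * 43200) = 9.83e-06 m


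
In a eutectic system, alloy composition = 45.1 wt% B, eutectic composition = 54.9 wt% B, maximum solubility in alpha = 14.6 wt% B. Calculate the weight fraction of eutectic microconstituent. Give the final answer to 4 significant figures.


f_primary = (C_e - C0) / (C_e - C_alpha_max)
f_primary = (54.9 - 45.1) / (54.9 - 14.6)
f_primary = 0.243176
f_eutectic = 1 - 0.243176 = 0.7568


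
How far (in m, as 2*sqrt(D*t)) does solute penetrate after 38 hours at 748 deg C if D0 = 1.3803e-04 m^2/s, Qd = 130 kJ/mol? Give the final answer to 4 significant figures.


Step 1: D = D0 * exp(-Qd/(R*T))
T = 1021.15 K
D = 1.3803e-04 * exp(-130e3 / (8.314 * 1021.15)) = 3.0894e-11 m^2/s
Step 2: L = 2*sqrt(D*t)
t = 38 h = 136800 s
L = 2*sqrt(3.0894e-11 * 136800) = 4.112e-03 m


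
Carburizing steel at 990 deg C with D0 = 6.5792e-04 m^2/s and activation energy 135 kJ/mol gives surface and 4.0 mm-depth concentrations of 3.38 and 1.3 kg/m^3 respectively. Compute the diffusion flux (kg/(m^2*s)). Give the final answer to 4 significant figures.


Step 1: D = D0 * exp(-Qd/(R*T))
T = 990 + 273.15 = 1263.15 K
D = 6.5792e-04 * exp(-135e3 / (8.314 * 1263.15)) = 1.71933e-09 m^2/s
Step 2: J = D * (C1 - C2) / dx
J = 1.71933e-09 * (3.38 - 1.3) / 4e-03
J = 8.941e-07 kg/(m^2*s)


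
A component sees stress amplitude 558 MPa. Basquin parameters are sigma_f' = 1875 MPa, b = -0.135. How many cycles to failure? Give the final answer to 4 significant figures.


sigma_a = sigma_f' * (2*Nf)^b
2*Nf = (sigma_a / sigma_f')^(1/b)
2*Nf = (558 / 1875)^(1/-0.135)
2*Nf = 7925.29
Nf = 3963 cycles


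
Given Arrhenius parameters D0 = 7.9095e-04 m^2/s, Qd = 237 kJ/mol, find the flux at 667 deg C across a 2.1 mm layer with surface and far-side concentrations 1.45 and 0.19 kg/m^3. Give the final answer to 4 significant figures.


Step 1: D = D0 * exp(-Qd/(R*T))
T = 667 + 273.15 = 940.15 K
D = 7.9095e-04 * exp(-237e3 / (8.314 * 940.15)) = 5.37004e-17 m^2/s
Step 2: J = D * (C1 - C2) / dx
J = 5.37004e-17 * (1.45 - 0.19) / 2.1e-03
J = 3.222e-14 kg/(m^2*s)


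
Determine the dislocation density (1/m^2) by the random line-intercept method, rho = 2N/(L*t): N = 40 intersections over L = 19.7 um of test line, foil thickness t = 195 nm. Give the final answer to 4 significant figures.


rho = 2N / (L * t)
L = 19.7 um = 1.97e-05 m, t = 195 nm = 1.95e-07 m
rho = 2 * 40 / (1.97e-05 * 1.95e-07)
rho = 2.083e+13 1/m^2


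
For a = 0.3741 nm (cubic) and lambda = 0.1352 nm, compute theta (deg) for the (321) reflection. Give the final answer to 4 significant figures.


d = a / sqrt(h^2+k^2+l^2)
d = 0.3741 / sqrt(14) = 0.0999824 nm
lambda = 2*d*sin(theta)  =>  sin(theta) = lambda / (2*d)
sin(theta) = 0.1352 / (2 * 0.0999824) = 0.676119
theta = 42.54 deg


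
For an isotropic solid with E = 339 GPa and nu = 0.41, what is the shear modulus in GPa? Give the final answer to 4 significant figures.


G = E / (2*(1+nu))
G = 339 / (2*(1+0.41))
G = 120.2 GPa


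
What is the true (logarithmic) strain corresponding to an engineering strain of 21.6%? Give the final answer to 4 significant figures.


epsilon_true = ln(1 + epsilon_eng)
epsilon_true = ln(1 + 0.216)
epsilon_true = 0.1956


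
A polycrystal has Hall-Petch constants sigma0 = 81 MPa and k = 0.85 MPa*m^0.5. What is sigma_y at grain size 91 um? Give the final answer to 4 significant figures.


sigma_y = sigma0 + k / sqrt(d)
d = 91 um = 9.1e-05 m
sigma_y = 81 + 0.85 / sqrt(9.1e-05)
sigma_y = 170.1 MPa


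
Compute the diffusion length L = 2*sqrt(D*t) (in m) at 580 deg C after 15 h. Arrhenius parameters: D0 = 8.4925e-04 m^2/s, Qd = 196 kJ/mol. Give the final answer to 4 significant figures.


Step 1: D = D0 * exp(-Qd/(R*T))
T = 853.15 K
D = 8.4925e-04 * exp(-196e3 / (8.314 * 853.15)) = 8.47969e-16 m^2/s
Step 2: L = 2*sqrt(D*t)
t = 15 h = 54000 s
L = 2*sqrt(8.47969e-16 * 54000) = 1.353e-05 m


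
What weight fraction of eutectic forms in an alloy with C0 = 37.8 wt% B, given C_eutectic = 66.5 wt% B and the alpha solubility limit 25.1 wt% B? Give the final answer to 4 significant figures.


f_primary = (C_e - C0) / (C_e - C_alpha_max)
f_primary = (66.5 - 37.8) / (66.5 - 25.1)
f_primary = 0.693237
f_eutectic = 1 - 0.693237 = 0.3068


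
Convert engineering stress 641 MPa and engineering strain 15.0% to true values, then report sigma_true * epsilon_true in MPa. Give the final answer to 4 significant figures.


sigma_true = sigma_eng * (1 + epsilon_eng)
sigma_true = 641 * (1 + 0.15) = 737.15 MPa
epsilon_true = ln(1 + epsilon_eng)
epsilon_true = ln(1 + 0.15) = 0.139762
sigma_true * epsilon_true = 737.15 * 0.139762 = 103 MPa


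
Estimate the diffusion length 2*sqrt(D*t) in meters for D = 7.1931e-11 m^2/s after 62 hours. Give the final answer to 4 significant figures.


t = 62 hr = 223200 s
Diffusion length = 2*sqrt(D*t)
= 2*sqrt(7.1931e-11 * 223200)
= 8.014e-03 m


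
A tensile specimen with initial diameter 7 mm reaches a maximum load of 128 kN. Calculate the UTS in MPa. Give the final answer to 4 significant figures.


A0 = pi*(d/2)^2 = pi*(7/2)^2 = 38.4845 mm^2
UTS = F_max / A0 = 128*1000 / 38.4845
UTS = 3326 MPa


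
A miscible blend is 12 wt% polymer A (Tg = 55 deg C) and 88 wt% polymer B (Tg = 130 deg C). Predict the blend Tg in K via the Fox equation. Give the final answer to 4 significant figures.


1/Tg = w1/Tg1 + w2/Tg2 (in Kelvin)
Tg1 = 328.15 K, Tg2 = 403.15 K
1/Tg = 0.12/328.15 + 0.88/403.15
Tg = 392.4 K


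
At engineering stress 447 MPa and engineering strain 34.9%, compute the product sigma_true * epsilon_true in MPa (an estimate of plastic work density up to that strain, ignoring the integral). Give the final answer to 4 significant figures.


sigma_true = sigma_eng * (1 + epsilon_eng)
sigma_true = 447 * (1 + 0.349) = 603.003 MPa
epsilon_true = ln(1 + epsilon_eng)
epsilon_true = ln(1 + 0.349) = 0.299364
sigma_true * epsilon_true = 603.003 * 0.299364 = 180.5 MPa


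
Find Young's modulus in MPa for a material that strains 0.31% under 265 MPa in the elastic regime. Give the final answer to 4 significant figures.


E = sigma / epsilon
epsilon = 0.31% = 3.1e-03
E = 265 / 3.1e-03
E = 85480 MPa


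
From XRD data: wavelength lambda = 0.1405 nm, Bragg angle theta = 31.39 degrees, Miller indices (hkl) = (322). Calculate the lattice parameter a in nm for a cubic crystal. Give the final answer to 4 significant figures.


d = lambda / (2*sin(theta))
d = 0.1405 / (2*sin(31.39 deg))
d = 0.134873 nm
a = d * sqrt(h^2+k^2+l^2) = 0.134873 * sqrt(17)
a = 0.5561 nm


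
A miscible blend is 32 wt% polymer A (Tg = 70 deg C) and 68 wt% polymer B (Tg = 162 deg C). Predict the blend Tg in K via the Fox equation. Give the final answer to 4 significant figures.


1/Tg = w1/Tg1 + w2/Tg2 (in Kelvin)
Tg1 = 343.15 K, Tg2 = 435.15 K
1/Tg = 0.32/343.15 + 0.68/435.15
Tg = 400.8 K


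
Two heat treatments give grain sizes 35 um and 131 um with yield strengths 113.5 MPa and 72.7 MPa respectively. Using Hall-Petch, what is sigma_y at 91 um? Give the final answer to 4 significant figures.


sigma_y = sigma0 + k / sqrt(d)
1/sqrt(d1) = 1/sqrt(3.5e-05) = 169.031;  1/sqrt(d2) = 87.3704
k = (sigma1 - sigma2) / (1/sqrt(d1) - 1/sqrt(d2)) = (113.5 - 72.7) / (169.031 - 87.3704) = 0.49963 MPa*m^0.5
sigma0 = sigma1 - k/sqrt(d1) = 113.5 - 0.49963*169.031 = 29.0471 MPa
sigma_y(d3) = 29.0471 + 0.49963 / sqrt(9.1e-05) = 81.42 MPa


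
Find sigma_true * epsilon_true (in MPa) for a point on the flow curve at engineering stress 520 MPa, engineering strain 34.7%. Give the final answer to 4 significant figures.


sigma_true = sigma_eng * (1 + epsilon_eng)
sigma_true = 520 * (1 + 0.347) = 700.44 MPa
epsilon_true = ln(1 + epsilon_eng)
epsilon_true = ln(1 + 0.347) = 0.29788
sigma_true * epsilon_true = 700.44 * 0.29788 = 208.6 MPa


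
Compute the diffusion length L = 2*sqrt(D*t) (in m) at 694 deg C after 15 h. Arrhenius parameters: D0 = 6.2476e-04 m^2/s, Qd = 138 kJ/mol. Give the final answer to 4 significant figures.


Step 1: D = D0 * exp(-Qd/(R*T))
T = 967.15 K
D = 6.2476e-04 * exp(-138e3 / (8.314 * 967.15)) = 2.199e-11 m^2/s
Step 2: L = 2*sqrt(D*t)
t = 15 h = 54000 s
L = 2*sqrt(2.199e-11 * 54000) = 2.179e-03 m


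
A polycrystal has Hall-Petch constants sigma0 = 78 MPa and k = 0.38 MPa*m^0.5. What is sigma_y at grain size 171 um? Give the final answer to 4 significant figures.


sigma_y = sigma0 + k / sqrt(d)
d = 171 um = 1.71e-04 m
sigma_y = 78 + 0.38 / sqrt(1.71e-04)
sigma_y = 107.1 MPa


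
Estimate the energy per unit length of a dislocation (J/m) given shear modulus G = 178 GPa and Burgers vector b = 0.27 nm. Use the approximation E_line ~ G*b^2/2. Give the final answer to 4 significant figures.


E = G*b^2/2
b = 0.27 nm = 2.7e-10 m
G = 178 GPa = 1.78e+11 Pa
E = 0.5 * 1.78e+11 * (2.7e-10)^2
E = 6.488e-09 J/m


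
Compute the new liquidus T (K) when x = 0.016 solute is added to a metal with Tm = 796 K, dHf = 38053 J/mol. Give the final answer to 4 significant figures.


dT = R*Tm^2*x / dHf
dT = 8.314 * 796^2 * 0.016 / 38053
dT = 2.21497 K
T_new = 796 - 2.21497 = 793.8 K
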